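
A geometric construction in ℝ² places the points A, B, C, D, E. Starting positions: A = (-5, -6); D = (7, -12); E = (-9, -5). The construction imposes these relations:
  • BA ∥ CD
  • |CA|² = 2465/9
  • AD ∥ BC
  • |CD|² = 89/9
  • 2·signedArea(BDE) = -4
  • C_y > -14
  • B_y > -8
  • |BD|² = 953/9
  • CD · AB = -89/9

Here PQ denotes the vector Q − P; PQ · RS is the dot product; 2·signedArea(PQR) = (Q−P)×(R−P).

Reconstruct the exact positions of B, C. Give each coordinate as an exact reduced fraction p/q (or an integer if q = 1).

B = (-7/3, -23/3)
C = (29/3, -41/3)

1. B_x = -7/3  [line -7·x + -16·y + -139 = 0 ∩ |BD|² = 953/9]
2. B_y = -23/3  [line -7·x + -16·y + -139 = 0 ∩ |BD|² = 953/9]
   → B = (-7/3, -23/3)
3. C_x = 29/3  [BA ∥ CD ∩ AD ∥ BC]
4. C_y = -41/3  [BA ∥ CD ∩ AD ∥ BC]
   → C = (29/3, -41/3)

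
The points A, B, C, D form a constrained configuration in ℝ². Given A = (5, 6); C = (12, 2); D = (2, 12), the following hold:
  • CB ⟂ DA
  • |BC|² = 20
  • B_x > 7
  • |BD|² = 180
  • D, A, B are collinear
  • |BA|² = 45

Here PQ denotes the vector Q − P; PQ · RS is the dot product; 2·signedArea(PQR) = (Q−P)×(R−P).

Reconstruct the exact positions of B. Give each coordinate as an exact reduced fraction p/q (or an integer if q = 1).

B = (8, 0)

1. B_x = 8  [D, A, B are collinear ∩ CB ⟂ DA]
2. B_y = 0  [D, A, B are collinear ∩ CB ⟂ DA]
   → B = (8, 0)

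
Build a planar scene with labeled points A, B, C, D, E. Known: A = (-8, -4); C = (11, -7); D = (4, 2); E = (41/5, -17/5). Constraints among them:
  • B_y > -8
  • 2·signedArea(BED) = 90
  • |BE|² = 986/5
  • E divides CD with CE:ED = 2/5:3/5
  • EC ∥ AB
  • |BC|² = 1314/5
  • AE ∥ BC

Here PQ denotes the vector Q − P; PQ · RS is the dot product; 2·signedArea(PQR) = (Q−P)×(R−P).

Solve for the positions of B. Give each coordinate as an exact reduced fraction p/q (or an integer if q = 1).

1. B_x = -26/5  [AE ∥ BC ∩ EC ∥ AB]
2. B_y = -38/5  [AE ∥ BC ∩ EC ∥ AB]
   → B = (-26/5, -38/5)

B = (-26/5, -38/5)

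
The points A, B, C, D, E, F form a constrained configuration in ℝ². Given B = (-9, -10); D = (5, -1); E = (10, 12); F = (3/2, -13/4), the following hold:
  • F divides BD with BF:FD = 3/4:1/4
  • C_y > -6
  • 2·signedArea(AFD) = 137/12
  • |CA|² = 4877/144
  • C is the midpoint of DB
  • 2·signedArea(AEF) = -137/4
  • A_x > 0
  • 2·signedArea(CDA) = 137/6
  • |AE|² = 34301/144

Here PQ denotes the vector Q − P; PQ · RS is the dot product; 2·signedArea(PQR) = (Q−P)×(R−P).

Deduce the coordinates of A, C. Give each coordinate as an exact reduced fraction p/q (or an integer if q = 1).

A = (5/6, -5/12)
C = (-2, -11/2)

1. A_x = 5/6  [2·signedArea(AEF) = -137/4 ∩ 2·signedArea(AFD) = 137/12]
2. A_y = -5/12  [2·signedArea(AEF) = -137/4 ∩ 2·signedArea(AFD) = 137/12]
   → A = (5/6, -5/12)
3. C_x = -2  [C is the midpoint of DB]
4. C_y = -11/2  [C is the midpoint of DB]
   → C = (-2, -11/2)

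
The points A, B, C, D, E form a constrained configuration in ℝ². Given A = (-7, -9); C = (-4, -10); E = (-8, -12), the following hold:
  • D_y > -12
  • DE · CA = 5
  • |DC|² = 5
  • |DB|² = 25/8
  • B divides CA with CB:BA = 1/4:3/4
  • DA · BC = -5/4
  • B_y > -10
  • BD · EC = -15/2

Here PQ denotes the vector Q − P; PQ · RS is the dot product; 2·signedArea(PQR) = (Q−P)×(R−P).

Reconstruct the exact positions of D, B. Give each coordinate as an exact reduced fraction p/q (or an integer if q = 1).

1. B_x = -19/4  [B divides CA with CB:BA = 1/4:3/4]
2. B_y = -39/4  [B divides CA with CB:BA = 1/4:3/4]
   → B = (-19/4, -39/4)
3. D_x = -6  [DE · CA = 5 ∩ BD · EC = -15/2]
4. D_y = -11  [DE · CA = 5 ∩ BD · EC = -15/2]
   → D = (-6, -11)

B = (-19/4, -39/4)
D = (-6, -11)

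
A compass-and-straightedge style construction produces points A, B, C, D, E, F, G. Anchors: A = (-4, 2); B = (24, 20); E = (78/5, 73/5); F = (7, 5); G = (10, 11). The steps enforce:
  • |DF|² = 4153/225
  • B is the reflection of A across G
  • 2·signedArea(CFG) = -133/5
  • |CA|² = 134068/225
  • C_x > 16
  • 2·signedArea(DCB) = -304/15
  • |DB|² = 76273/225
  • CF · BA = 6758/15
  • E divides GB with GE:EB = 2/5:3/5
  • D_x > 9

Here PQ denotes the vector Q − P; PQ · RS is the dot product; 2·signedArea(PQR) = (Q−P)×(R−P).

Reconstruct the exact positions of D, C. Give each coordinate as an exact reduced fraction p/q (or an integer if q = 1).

C = (248/15, 76/5)
D = (148/15, 41/5)

1. C_x = 248/15  [2·signedArea(CFG) = -133/5 ∩ CF · BA = 6758/15]
2. C_y = 76/5  [2·signedArea(CFG) = -133/5 ∩ CF · BA = 6758/15]
   → C = (248/15, 76/5)
3. D_x = 148/15  [line -24/5·x + 112/15·y + -208/15 = 0 ∩ |DF|² = 4153/225]
4. D_y = 41/5  [line -24/5·x + 112/15·y + -208/15 = 0 ∩ |DF|² = 4153/225]
   → D = (148/15, 41/5)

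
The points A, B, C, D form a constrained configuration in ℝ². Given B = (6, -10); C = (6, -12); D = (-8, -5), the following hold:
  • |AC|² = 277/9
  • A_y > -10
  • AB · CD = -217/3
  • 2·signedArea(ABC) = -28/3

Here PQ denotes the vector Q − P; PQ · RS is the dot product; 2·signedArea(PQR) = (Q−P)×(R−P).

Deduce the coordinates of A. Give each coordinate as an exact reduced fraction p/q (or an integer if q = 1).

1. A_x = 4/3  [AB · CD = -217/3 ∩ 2·signedArea(ABC) = -28/3]
2. A_y = -9  [AB · CD = -217/3 ∩ 2·signedArea(ABC) = -28/3]
   → A = (4/3, -9)

A = (4/3, -9)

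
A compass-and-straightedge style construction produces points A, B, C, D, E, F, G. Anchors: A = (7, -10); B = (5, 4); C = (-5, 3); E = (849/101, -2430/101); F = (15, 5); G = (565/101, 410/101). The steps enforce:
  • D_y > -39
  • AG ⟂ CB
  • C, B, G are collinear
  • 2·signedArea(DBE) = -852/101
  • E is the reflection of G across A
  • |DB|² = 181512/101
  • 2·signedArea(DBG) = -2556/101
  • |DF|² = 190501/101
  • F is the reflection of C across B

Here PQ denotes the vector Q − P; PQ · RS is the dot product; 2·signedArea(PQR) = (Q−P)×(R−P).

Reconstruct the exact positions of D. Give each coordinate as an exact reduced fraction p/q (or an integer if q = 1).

1. D_x = 991/101  [2·signedArea(DBG) = -2556/101 ∩ 2·signedArea(DBE) = -852/101]
2. D_y = -3850/101  [2·signedArea(DBG) = -2556/101 ∩ 2·signedArea(DBE) = -852/101]
   → D = (991/101, -3850/101)

D = (991/101, -3850/101)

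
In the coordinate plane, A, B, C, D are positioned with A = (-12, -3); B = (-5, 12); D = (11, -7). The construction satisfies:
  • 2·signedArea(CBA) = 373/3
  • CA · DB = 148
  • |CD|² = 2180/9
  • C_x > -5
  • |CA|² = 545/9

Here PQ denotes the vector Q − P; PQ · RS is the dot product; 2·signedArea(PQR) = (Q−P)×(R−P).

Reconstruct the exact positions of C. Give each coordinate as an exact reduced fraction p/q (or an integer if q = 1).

C = (-13/3, -13/3)

1. C_x = -13/3  [CA · DB = 148 ∩ 2·signedArea(CBA) = 373/3]
2. C_y = -13/3  [CA · DB = 148 ∩ 2·signedArea(CBA) = 373/3]
   → C = (-13/3, -13/3)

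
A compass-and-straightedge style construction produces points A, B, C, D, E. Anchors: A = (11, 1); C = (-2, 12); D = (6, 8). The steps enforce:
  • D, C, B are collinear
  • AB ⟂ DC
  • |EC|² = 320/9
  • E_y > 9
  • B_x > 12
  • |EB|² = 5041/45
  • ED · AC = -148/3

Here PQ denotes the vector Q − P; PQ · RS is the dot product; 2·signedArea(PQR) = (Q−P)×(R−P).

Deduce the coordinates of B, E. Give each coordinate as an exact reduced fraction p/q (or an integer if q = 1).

1. B_x = 64/5  [D, C, B are collinear ∩ AB ⟂ DC]
2. B_y = 23/5  [D, C, B are collinear ∩ AB ⟂ DC]
   → B = (64/5, 23/5)
3. E_x = 10/3  [line 13·x + -11·y + 178/3 = 0 ∩ |EC|² = 320/9]
4. E_y = 28/3  [line 13·x + -11·y + 178/3 = 0 ∩ |EC|² = 320/9]
   → E = (10/3, 28/3)

B = (64/5, 23/5)
E = (10/3, 28/3)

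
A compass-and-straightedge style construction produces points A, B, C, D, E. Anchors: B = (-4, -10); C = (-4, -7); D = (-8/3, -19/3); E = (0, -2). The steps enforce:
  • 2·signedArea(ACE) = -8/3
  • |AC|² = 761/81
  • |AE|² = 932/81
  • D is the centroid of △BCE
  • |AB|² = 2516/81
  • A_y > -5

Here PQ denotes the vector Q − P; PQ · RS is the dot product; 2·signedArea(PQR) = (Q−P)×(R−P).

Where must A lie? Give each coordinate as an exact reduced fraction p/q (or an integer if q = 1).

A = (-16/9, -44/9)

1. A_x = -16/9  [line -5·x + 4·y + 32/3 = 0 ∩ |AC|² = 761/81]
2. A_y = -44/9  [line -5·x + 4·y + 32/3 = 0 ∩ |AC|² = 761/81]
   → A = (-16/9, -44/9)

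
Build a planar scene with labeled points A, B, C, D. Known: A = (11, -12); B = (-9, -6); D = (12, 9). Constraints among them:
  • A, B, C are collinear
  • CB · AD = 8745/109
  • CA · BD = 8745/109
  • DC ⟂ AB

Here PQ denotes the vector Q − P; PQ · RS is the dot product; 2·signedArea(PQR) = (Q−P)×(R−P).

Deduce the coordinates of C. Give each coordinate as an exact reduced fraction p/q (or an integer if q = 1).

C = (669/109, -1149/109)

1. C_x = 669/109  [A, B, C are collinear ∩ DC ⟂ AB]
2. C_y = -1149/109  [A, B, C are collinear ∩ DC ⟂ AB]
   → C = (669/109, -1149/109)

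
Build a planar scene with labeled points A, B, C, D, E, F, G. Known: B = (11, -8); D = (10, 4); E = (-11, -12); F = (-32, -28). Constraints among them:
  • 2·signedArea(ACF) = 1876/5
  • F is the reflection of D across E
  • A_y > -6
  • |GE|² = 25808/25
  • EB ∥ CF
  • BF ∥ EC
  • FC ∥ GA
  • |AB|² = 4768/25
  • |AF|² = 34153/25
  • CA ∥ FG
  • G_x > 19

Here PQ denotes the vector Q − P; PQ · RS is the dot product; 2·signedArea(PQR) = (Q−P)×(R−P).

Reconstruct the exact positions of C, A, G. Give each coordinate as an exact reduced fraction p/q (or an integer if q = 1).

1. C_x = -54  [EB ∥ CF ∩ BF ∥ EC]
2. C_y = -32  [EB ∥ CF ∩ BF ∥ EC]
   → C = (-54, -32)
3. A_x = -13/5  [line -4·x + 22·y + 564/5 = 0 ∩ |AF|² = 34153/25]
4. A_y = -28/5  [line -4·x + 22·y + 564/5 = 0 ∩ |AF|² = 34153/25]
   → A = (-13/5, -28/5)
5. G_x = 97/5  [FC ∥ GA ∩ CA ∥ FG]
6. G_y = -8/5  [FC ∥ GA ∩ CA ∥ FG]
   → G = (97/5, -8/5)

A = (-13/5, -28/5)
C = (-54, -32)
G = (97/5, -8/5)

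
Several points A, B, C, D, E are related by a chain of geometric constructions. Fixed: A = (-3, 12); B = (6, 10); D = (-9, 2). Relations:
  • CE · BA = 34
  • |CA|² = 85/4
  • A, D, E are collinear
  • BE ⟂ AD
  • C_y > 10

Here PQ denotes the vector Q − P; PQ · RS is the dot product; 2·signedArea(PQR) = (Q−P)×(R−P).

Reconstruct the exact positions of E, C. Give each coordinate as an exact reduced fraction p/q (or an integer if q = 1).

1. E_x = -3/2  [A, D, E are collinear ∩ BE ⟂ AD]
2. E_y = 29/2  [A, D, E are collinear ∩ BE ⟂ AD]
   → E = (-3/2, 29/2)
3. C_x = 3/2  [line 9·x + -2·y + 17/2 = 0 ∩ |CA|² = 85/4]
4. C_y = 11  [line 9·x + -2·y + 17/2 = 0 ∩ |CA|² = 85/4]
   → C = (3/2, 11)

C = (3/2, 11)
E = (-3/2, 29/2)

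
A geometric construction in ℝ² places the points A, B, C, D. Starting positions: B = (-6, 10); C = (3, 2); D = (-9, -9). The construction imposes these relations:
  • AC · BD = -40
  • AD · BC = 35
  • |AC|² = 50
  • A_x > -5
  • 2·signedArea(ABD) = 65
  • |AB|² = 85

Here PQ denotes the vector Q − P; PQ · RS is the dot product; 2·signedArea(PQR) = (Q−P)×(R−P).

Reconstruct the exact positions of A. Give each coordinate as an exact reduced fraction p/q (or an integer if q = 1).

1. A_x = -4  [2·signedArea(ABD) = 65 ∩ AD · BC = 35]
2. A_y = 1  [2·signedArea(ABD) = 65 ∩ AD · BC = 35]
   → A = (-4, 1)

A = (-4, 1)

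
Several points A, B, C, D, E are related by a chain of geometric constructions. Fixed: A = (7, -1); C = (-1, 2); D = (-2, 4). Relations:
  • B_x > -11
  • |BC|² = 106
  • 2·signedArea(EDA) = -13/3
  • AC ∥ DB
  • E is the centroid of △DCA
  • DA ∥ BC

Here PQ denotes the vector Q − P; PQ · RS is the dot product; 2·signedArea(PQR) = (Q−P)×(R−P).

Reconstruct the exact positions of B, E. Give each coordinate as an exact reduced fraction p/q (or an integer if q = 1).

B = (-10, 7)
E = (4/3, 5/3)

1. B_x = -10  [DA ∥ BC ∩ AC ∥ DB]
2. B_y = 7  [DA ∥ BC ∩ AC ∥ DB]
   → B = (-10, 7)
3. E_x = 4/3  [E is the centroid of △DCA]
4. E_y = 5/3  [E is the centroid of △DCA]
   → E = (4/3, 5/3)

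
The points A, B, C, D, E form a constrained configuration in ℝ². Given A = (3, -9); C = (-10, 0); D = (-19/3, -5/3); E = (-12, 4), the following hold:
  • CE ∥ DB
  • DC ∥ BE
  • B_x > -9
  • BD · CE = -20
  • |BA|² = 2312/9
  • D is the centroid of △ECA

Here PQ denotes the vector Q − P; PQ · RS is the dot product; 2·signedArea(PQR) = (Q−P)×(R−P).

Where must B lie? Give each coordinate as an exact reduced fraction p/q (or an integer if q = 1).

1. B_x = -25/3  [DC ∥ BE ∩ CE ∥ DB]
2. B_y = 7/3  [DC ∥ BE ∩ CE ∥ DB]
   → B = (-25/3, 7/3)

B = (-25/3, 7/3)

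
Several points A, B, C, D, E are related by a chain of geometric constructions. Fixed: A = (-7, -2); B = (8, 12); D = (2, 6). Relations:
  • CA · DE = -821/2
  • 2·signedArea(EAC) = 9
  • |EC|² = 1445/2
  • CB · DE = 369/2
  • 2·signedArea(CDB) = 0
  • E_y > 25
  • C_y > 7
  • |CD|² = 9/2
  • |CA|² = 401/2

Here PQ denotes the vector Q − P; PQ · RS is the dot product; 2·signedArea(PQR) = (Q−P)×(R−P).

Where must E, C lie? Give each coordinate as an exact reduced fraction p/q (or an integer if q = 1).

C = (7/2, 15/2)
E = (23, 26)

1. C_x = 7/2  [line -6·x + 6·y + -24 = 0 ∩ |CA|² = 401/2]
2. C_y = 15/2  [line -6·x + 6·y + -24 = 0 ∩ |CA|² = 401/2]
   → C = (7/2, 15/2)
3. E_x = 23  [2·signedArea(EAC) = 9 ∩ CA · DE = -821/2]
4. E_y = 26  [2·signedArea(EAC) = 9 ∩ CA · DE = -821/2]
   → E = (23, 26)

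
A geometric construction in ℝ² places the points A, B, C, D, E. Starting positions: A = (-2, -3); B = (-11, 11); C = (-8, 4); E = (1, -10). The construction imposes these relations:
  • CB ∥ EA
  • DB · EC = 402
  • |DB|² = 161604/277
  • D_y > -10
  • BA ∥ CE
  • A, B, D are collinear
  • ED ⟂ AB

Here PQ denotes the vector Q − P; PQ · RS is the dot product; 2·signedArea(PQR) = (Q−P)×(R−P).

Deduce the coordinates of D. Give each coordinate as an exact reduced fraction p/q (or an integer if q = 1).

1. D_x = 571/277  [A, B, D are collinear ∩ ED ⟂ AB]
2. D_y = -2581/277  [A, B, D are collinear ∩ ED ⟂ AB]
   → D = (571/277, -2581/277)

D = (571/277, -2581/277)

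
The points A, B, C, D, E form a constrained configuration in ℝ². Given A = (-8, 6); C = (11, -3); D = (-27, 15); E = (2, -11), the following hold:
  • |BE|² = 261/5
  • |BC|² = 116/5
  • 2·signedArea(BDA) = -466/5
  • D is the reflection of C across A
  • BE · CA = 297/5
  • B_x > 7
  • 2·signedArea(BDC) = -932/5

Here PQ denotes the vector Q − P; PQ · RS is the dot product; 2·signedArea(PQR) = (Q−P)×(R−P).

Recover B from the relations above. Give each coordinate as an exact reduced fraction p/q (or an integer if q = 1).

B = (37/5, -31/5)

1. B_x = 37/5  [2·signedArea(BDA) = -466/5 ∩ BE · CA = 297/5]
2. B_y = -31/5  [2·signedArea(BDA) = -466/5 ∩ BE · CA = 297/5]
   → B = (37/5, -31/5)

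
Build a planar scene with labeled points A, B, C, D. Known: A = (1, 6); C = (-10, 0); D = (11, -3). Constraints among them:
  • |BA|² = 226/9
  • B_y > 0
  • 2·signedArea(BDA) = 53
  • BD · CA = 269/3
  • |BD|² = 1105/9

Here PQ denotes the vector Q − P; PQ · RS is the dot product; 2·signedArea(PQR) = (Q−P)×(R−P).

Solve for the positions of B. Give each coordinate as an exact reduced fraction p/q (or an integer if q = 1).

1. B_x = 2/3  [2·signedArea(BDA) = 53 ∩ BD · CA = 269/3]
2. B_y = 1  [2·signedArea(BDA) = 53 ∩ BD · CA = 269/3]
   → B = (2/3, 1)

B = (2/3, 1)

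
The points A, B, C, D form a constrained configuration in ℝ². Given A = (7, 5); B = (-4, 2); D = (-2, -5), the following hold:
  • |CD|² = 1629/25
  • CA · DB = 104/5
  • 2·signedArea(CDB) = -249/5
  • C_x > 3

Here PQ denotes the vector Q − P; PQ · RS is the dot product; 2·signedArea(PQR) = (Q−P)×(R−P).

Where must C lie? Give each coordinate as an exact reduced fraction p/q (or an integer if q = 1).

C = (17/5, 1)

1. C_x = 17/5  [CA · DB = 104/5 ∩ 2·signedArea(CDB) = -249/5]
2. C_y = 1  [CA · DB = 104/5 ∩ 2·signedArea(CDB) = -249/5]
   → C = (17/5, 1)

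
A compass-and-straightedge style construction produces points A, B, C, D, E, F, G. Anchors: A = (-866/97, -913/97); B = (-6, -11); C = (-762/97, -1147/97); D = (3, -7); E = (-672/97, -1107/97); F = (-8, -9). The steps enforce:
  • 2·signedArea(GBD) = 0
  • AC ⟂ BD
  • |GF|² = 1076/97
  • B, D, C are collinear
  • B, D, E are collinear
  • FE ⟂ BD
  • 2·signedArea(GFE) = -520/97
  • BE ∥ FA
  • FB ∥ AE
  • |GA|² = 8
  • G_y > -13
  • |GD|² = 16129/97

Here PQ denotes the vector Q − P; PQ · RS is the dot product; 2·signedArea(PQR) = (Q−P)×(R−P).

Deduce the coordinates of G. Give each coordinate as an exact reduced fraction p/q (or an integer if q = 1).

G = (-852/97, -1187/97)

1. G_x = -852/97  [2·signedArea(GBD) = 0 ∩ 2·signedArea(GFE) = -520/97]
2. G_y = -1187/97  [2·signedArea(GBD) = 0 ∩ 2·signedArea(GFE) = -520/97]
   → G = (-852/97, -1187/97)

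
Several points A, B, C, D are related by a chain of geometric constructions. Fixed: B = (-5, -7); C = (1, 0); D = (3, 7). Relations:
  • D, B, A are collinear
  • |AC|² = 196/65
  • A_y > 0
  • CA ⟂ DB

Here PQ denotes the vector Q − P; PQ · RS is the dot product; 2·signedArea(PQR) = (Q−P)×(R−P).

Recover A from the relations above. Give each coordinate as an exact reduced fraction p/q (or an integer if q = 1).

A = (-33/65, 56/65)

1. A_x = -33/65  [D, B, A are collinear ∩ CA ⟂ DB]
2. A_y = 56/65  [D, B, A are collinear ∩ CA ⟂ DB]
   → A = (-33/65, 56/65)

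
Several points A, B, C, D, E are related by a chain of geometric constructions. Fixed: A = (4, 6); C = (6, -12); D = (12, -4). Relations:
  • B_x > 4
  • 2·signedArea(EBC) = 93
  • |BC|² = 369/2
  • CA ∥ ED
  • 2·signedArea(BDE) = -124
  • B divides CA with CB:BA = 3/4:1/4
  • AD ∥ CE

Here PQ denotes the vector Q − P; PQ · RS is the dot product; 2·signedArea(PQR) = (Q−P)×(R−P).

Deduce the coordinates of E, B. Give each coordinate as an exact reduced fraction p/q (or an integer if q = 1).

1. E_x = 14  [CA ∥ ED ∩ AD ∥ CE]
2. E_y = -22  [CA ∥ ED ∩ AD ∥ CE]
   → E = (14, -22)
3. B_x = 9/2  [B divides CA with CB:BA = 3/4:1/4]
4. B_y = 3/2  [B divides CA with CB:BA = 3/4:1/4]
   → B = (9/2, 3/2)

B = (9/2, 3/2)
E = (14, -22)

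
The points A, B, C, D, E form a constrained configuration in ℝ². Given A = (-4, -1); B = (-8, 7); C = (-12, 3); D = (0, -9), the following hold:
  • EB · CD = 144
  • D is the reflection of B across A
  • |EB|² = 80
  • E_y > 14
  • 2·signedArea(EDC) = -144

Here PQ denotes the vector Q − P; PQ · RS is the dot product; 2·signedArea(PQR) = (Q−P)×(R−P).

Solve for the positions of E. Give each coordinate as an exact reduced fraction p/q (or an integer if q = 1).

E = (-12, 15)

1. E_x = -12  [2·signedArea(EDC) = -144 ∩ EB · CD = 144]
2. E_y = 15  [2·signedArea(EDC) = -144 ∩ EB · CD = 144]
   → E = (-12, 15)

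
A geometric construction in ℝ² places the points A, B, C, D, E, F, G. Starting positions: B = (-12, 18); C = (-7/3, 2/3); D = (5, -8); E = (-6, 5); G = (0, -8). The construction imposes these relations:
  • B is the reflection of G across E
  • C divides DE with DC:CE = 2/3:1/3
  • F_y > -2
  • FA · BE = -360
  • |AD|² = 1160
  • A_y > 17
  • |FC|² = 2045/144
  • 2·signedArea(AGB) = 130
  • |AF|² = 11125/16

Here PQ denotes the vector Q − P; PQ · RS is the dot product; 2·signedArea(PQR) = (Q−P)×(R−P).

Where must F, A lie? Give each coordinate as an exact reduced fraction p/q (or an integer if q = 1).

A = (-17, 18)
F = (3/4, -3/2)

1. A_x = -17  [line -26·x + -12·y + -226 = 0 ∩ |AD|² = 1160]
2. A_y = 18  [line -26·x + -12·y + -226 = 0 ∩ |AD|² = 1160]
   → A = (-17, 18)
3. F_x = 3/4  [line -6·x + 13·y + 24 = 0 ∩ |FC|² = 2045/144]
4. F_y = -3/2  [line -6·x + 13·y + 24 = 0 ∩ |FC|² = 2045/144]
   → F = (3/4, -3/2)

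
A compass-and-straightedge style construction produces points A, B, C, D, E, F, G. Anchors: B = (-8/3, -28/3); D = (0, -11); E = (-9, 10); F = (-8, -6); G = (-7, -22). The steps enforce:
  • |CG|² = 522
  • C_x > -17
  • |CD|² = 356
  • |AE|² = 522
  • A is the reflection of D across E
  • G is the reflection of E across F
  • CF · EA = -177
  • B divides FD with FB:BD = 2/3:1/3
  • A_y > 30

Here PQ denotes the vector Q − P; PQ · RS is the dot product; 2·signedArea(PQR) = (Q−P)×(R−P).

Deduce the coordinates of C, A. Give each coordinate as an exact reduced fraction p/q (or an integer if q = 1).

1. A_x = -18  [A is the reflection of D across E]
2. A_y = 31  [A is the reflection of D across E]
   → A = (-18, 31)
3. C_x = -16  [line 9·x + -21·y + 123 = 0 ∩ |CG|² = 522]
4. C_y = -1  [line 9·x + -21·y + 123 = 0 ∩ |CG|² = 522]
   → C = (-16, -1)

A = (-18, 31)
C = (-16, -1)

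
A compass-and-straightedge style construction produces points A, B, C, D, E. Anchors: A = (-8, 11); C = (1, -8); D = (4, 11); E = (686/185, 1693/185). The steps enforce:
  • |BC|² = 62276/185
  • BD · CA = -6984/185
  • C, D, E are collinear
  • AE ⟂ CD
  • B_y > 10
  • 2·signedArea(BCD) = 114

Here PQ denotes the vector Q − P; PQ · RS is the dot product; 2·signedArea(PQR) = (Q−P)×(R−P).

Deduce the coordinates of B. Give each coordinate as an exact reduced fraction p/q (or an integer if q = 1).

1. B_x = -397/185  [BD · CA = -6984/185 ∩ 2·signedArea(BCD) = 114]
2. B_y = 1864/185  [BD · CA = -6984/185 ∩ 2·signedArea(BCD) = 114]
   → B = (-397/185, 1864/185)

B = (-397/185, 1864/185)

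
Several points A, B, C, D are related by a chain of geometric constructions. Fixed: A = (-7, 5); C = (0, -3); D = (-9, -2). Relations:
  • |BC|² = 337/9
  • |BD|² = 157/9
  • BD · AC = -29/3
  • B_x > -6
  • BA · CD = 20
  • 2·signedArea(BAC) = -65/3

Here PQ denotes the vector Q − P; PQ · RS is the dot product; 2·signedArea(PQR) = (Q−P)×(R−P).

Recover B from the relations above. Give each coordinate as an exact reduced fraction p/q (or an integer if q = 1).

B = (-16/3, 0)

1. B_x = -16/3  [2·signedArea(BAC) = -65/3 ∩ BA · CD = 20]
2. B_y = 0  [2·signedArea(BAC) = -65/3 ∩ BA · CD = 20]
   → B = (-16/3, 0)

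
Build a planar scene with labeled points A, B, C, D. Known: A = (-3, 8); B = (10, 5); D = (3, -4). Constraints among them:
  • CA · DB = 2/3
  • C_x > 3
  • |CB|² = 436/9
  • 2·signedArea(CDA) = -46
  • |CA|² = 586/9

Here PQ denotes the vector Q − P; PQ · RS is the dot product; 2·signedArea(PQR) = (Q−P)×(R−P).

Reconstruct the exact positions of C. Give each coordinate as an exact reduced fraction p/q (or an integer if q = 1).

C = (10/3, 3)

1. C_x = 10/3  [CA · DB = 2/3 ∩ 2·signedArea(CDA) = -46]
2. C_y = 3  [CA · DB = 2/3 ∩ 2·signedArea(CDA) = -46]
   → C = (10/3, 3)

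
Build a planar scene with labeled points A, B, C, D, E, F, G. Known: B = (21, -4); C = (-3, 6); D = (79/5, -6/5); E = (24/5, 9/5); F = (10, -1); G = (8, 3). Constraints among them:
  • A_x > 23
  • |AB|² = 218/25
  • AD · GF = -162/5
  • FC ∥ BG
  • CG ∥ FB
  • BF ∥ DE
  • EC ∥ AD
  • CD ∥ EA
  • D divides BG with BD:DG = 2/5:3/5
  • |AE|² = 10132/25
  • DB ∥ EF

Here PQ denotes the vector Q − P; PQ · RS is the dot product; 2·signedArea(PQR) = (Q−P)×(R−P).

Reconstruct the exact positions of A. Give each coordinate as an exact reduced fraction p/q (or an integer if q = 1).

1. A_x = 118/5  [EC ∥ AD ∩ CD ∥ EA]
2. A_y = -27/5  [EC ∥ AD ∩ CD ∥ EA]
   → A = (118/5, -27/5)

A = (118/5, -27/5)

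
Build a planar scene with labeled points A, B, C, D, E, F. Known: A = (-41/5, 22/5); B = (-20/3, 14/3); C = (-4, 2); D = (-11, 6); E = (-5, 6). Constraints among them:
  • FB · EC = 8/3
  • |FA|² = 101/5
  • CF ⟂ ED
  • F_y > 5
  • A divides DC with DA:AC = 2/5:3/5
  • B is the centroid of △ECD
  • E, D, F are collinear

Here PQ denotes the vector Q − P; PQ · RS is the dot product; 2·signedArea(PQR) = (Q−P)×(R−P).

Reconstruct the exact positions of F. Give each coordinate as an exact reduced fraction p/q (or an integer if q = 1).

1. F_x = -4  [E, D, F are collinear ∩ CF ⟂ ED]
2. F_y = 6  [E, D, F are collinear ∩ CF ⟂ ED]
   → F = (-4, 6)

F = (-4, 6)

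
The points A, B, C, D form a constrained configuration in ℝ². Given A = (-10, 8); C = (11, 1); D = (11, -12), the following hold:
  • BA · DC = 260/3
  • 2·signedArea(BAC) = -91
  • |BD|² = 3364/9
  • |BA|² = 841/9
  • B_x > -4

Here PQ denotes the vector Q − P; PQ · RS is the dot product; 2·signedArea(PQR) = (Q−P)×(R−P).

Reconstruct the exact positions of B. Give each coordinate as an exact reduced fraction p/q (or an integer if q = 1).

B = (-3, 4/3)

1. B_x = -3  [BA · DC = 260/3 ∩ 2·signedArea(BAC) = -91]
2. B_y = 4/3  [BA · DC = 260/3 ∩ 2·signedArea(BAC) = -91]
   → B = (-3, 4/3)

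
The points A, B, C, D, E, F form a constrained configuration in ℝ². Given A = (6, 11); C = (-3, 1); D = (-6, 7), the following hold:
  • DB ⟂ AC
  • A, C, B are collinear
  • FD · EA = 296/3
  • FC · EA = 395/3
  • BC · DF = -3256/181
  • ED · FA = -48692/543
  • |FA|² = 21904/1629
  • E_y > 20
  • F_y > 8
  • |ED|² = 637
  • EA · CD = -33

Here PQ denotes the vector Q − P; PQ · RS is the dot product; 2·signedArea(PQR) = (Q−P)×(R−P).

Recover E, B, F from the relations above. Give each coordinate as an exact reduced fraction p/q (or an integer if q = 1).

B = (-246/181, 511/181)
E = (15, 21)
F = (642/181, 4493/543)

1. E_x = 15  [line 3·x + -6·y + 81 = 0 ∩ |ED|² = 637]
2. E_y = 21  [line 3·x + -6·y + 81 = 0 ∩ |ED|² = 637]
   → E = (15, 21)
3. B_x = -246/181  [A, C, B are collinear ∩ DB ⟂ AC]
4. B_y = 511/181  [A, C, B are collinear ∩ DB ⟂ AC]
   → B = (-246/181, 511/181)
5. F_x = 642/181  [FD · EA = 296/3 ∩ ED · FA = -48692/543]
6. F_y = 4493/543  [FD · EA = 296/3 ∩ ED · FA = -48692/543]
   → F = (642/181, 4493/543)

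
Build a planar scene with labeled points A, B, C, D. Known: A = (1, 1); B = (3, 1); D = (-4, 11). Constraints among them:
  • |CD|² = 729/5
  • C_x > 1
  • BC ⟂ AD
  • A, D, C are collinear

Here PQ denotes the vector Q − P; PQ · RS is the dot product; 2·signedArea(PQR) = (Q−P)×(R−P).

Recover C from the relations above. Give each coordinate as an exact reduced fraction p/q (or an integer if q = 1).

1. C_x = 7/5  [A, D, C are collinear ∩ BC ⟂ AD]
2. C_y = 1/5  [A, D, C are collinear ∩ BC ⟂ AD]
   → C = (7/5, 1/5)

C = (7/5, 1/5)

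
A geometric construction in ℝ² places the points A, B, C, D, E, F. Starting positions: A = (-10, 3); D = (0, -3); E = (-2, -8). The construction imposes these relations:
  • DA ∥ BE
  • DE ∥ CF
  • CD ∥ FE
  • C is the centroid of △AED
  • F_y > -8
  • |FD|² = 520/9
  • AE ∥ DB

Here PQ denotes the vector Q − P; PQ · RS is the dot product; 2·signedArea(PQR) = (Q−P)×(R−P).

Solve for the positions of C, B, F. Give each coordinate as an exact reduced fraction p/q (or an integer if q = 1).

1. C_x = -4  [C is the centroid of △AED]
2. C_y = -8/3  [C is the centroid of △AED]
   → C = (-4, -8/3)
3. B_x = 8  [DA ∥ BE ∩ AE ∥ DB]
4. B_y = -14  [DA ∥ BE ∩ AE ∥ DB]
   → B = (8, -14)
5. F_x = -6  [CD ∥ FE ∩ DE ∥ CF]
6. F_y = -23/3  [CD ∥ FE ∩ DE ∥ CF]
   → F = (-6, -23/3)

B = (8, -14)
C = (-4, -8/3)
F = (-6, -23/3)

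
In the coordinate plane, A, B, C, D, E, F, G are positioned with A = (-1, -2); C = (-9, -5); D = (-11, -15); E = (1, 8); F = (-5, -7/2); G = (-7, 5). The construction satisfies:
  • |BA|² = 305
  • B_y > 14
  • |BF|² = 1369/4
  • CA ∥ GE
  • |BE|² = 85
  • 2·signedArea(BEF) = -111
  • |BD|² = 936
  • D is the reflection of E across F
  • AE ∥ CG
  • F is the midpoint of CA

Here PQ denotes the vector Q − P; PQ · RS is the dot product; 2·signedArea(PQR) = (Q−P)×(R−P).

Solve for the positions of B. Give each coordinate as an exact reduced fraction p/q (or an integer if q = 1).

B = (-5, 15)

1. B_x = -5  [line 23/2·x + -6·y + 295/2 = 0 ∩ |BF|² = 1369/4]
2. B_y = 15  [line 23/2·x + -6·y + 295/2 = 0 ∩ |BF|² = 1369/4]
   → B = (-5, 15)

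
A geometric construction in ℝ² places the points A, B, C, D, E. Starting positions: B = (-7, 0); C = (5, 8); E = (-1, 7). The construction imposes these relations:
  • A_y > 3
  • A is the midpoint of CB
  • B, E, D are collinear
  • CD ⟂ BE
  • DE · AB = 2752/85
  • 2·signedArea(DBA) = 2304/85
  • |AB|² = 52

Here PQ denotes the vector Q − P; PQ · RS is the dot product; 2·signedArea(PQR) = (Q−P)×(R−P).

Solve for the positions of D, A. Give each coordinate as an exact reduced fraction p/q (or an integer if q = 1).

A = (-1, 4)
D = (173/85, 896/85)

1. D_x = 173/85  [B, E, D are collinear ∩ CD ⟂ BE]
2. D_y = 896/85  [B, E, D are collinear ∩ CD ⟂ BE]
   → D = (173/85, 896/85)
3. A_x = -1  [A is the midpoint of CB]
4. A_y = 4  [A is the midpoint of CB]
   → A = (-1, 4)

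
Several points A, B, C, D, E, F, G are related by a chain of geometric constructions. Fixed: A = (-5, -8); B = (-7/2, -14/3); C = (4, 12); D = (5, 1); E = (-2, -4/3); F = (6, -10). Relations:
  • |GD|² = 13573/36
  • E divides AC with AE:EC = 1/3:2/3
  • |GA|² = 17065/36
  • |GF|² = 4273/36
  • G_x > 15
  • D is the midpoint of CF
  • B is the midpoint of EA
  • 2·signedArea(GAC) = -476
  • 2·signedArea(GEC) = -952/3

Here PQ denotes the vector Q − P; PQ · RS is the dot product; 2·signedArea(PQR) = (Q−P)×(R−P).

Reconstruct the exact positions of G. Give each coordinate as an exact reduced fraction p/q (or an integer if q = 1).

1. G_x = 31/2  [line -40/3·x + 6·y + 896/3 = 0 ∩ |GA|² = 17065/36]
2. G_y = -46/3  [line -40/3·x + 6·y + 896/3 = 0 ∩ |GA|² = 17065/36]
   → G = (31/2, -46/3)

G = (31/2, -46/3)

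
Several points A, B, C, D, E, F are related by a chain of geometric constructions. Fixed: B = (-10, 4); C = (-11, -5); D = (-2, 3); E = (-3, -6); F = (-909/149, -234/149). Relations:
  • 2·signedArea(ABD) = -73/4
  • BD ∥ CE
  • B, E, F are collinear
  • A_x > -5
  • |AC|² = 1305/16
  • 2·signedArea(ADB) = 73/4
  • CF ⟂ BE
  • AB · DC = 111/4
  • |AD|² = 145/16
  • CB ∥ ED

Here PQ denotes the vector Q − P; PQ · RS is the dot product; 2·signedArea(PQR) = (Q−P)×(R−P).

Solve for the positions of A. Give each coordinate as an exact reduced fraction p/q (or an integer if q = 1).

1. A_x = -17/4  [2·signedArea(ABD) = -73/4 ∩ AB · DC = 111/4]
2. A_y = 1  [2·signedArea(ABD) = -73/4 ∩ AB · DC = 111/4]
   → A = (-17/4, 1)

A = (-17/4, 1)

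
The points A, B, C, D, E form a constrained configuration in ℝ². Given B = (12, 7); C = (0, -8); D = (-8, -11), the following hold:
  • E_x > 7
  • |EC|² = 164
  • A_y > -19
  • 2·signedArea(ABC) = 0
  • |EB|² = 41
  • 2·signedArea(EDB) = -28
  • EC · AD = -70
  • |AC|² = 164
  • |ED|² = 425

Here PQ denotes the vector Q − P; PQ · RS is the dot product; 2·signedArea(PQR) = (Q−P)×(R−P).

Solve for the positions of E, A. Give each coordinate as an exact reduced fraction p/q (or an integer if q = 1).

A = (-8, -18)
E = (8, 2)

1. E_x = 8  [line -18·x + 20·y + 104 = 0 ∩ |ED|² = 425]
2. E_y = 2  [line -18·x + 20·y + 104 = 0 ∩ |ED|² = 425]
   → E = (8, 2)
3. A_x = -8  [EC · AD = -70 ∩ 2·signedArea(ABC) = 0]
4. A_y = -18  [EC · AD = -70 ∩ 2·signedArea(ABC) = 0]
   → A = (-8, -18)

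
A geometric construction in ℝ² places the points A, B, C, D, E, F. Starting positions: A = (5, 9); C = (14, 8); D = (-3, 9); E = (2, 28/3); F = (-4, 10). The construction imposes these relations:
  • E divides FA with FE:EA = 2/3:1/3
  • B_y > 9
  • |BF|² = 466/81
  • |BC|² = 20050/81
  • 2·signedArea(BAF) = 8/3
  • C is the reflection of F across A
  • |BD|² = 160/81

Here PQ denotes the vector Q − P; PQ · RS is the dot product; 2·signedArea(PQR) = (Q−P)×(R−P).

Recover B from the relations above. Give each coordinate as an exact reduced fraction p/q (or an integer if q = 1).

B = (-5/3, 85/9)

1. B_x = -5/3  [line -1·x + -9·y + 250/3 = 0 ∩ |BC|² = 20050/81]
2. B_y = 85/9  [line -1·x + -9·y + 250/3 = 0 ∩ |BC|² = 20050/81]
   → B = (-5/3, 85/9)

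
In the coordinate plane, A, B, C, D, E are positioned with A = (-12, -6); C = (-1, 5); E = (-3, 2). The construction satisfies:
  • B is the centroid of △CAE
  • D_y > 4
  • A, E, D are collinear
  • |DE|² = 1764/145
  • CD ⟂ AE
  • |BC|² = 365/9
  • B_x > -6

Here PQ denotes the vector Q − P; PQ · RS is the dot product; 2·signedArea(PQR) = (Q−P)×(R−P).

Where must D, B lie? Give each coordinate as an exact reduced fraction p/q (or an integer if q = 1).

B = (-16/3, 1/3)
D = (-57/145, 626/145)

1. D_x = -57/145  [A, E, D are collinear ∩ CD ⟂ AE]
2. D_y = 626/145  [A, E, D are collinear ∩ CD ⟂ AE]
   → D = (-57/145, 626/145)
3. B_x = -16/3  [B is the centroid of △CAE]
4. B_y = 1/3  [B is the centroid of △CAE]
   → B = (-16/3, 1/3)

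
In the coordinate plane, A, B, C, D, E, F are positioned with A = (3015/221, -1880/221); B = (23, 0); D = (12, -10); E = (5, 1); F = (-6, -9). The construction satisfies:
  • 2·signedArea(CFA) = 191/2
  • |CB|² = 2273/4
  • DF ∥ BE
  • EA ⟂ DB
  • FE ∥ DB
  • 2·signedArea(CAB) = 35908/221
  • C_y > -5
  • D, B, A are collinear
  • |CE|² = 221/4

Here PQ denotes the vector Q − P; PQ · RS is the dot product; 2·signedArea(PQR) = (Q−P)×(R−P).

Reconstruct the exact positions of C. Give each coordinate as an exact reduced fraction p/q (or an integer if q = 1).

C = (-1/2, -4)

1. C_x = -1/2  [2·signedArea(CAB) = 35908/221 ∩ 2·signedArea(CFA) = 191/2]
2. C_y = -4  [2·signedArea(CAB) = 35908/221 ∩ 2·signedArea(CFA) = 191/2]
   → C = (-1/2, -4)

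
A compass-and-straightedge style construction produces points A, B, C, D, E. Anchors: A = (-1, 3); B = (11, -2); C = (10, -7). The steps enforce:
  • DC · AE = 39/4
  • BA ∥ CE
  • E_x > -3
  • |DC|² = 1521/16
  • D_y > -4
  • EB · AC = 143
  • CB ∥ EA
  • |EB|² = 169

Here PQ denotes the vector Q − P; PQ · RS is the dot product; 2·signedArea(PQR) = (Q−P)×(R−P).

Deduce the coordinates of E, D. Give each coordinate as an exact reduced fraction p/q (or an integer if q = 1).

D = (1, -13/4)
E = (-2, -2)

1. E_x = -2  [CB ∥ EA ∩ BA ∥ CE]
2. E_y = -2  [CB ∥ EA ∩ BA ∥ CE]
   → E = (-2, -2)
3. D_x = 1  [line 1·x + 5·y + 61/4 = 0 ∩ |DC|² = 1521/16]
4. D_y = -13/4  [line 1·x + 5·y + 61/4 = 0 ∩ |DC|² = 1521/16]
   → D = (1, -13/4)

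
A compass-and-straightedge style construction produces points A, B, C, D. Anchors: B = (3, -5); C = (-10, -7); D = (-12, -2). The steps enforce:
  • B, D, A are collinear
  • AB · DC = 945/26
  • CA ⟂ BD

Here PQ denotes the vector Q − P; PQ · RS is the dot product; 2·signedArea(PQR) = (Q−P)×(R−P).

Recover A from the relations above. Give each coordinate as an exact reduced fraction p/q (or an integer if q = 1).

1. A_x = -237/26  [B, D, A are collinear ∩ CA ⟂ BD]
2. A_y = -67/26  [B, D, A are collinear ∩ CA ⟂ BD]
   → A = (-237/26, -67/26)

A = (-237/26, -67/26)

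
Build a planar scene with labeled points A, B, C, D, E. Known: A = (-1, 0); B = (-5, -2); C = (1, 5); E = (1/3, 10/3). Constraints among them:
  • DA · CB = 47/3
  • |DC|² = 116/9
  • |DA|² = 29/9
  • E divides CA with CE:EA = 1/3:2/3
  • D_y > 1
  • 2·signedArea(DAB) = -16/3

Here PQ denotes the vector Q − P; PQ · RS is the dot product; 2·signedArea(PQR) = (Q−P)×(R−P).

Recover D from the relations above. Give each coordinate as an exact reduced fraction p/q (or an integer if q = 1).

D = (-1/3, 5/3)

1. D_x = -1/3  [2·signedArea(DAB) = -16/3 ∩ DA · CB = 47/3]
2. D_y = 5/3  [2·signedArea(DAB) = -16/3 ∩ DA · CB = 47/3]
   → D = (-1/3, 5/3)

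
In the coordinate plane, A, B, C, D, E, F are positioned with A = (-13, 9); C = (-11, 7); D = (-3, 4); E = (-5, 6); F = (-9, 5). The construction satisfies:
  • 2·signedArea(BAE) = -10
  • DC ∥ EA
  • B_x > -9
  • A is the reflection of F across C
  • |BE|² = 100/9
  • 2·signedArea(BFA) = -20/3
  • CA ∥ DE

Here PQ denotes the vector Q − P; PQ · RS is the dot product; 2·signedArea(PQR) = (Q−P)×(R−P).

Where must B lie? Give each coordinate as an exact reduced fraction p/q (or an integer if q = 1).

B = (-25/3, 6)

1. B_x = -25/3  [2·signedArea(BAE) = -10 ∩ 2·signedArea(BFA) = -20/3]
2. B_y = 6  [2·signedArea(BAE) = -10 ∩ 2·signedArea(BFA) = -20/3]
   → B = (-25/3, 6)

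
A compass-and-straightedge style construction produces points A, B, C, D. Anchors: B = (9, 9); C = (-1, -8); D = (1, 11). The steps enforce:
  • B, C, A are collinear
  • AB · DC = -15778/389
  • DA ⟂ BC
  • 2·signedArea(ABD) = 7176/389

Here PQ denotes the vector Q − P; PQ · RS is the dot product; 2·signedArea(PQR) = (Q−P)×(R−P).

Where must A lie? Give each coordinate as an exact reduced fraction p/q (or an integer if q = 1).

1. A_x = 3041/389  [B, C, A are collinear ∩ DA ⟂ BC]
2. A_y = 2719/389  [B, C, A are collinear ∩ DA ⟂ BC]
   → A = (3041/389, 2719/389)

A = (3041/389, 2719/389)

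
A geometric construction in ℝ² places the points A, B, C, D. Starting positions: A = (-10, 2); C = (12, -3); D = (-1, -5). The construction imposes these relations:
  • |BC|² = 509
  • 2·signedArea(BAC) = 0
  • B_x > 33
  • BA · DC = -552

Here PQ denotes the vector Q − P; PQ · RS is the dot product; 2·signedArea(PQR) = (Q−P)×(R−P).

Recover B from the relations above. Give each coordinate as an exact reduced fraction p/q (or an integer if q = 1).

1. B_x = 34  [2·signedArea(BAC) = 0 ∩ BA · DC = -552]
2. B_y = -8  [2·signedArea(BAC) = 0 ∩ BA · DC = -552]
   → B = (34, -8)

B = (34, -8)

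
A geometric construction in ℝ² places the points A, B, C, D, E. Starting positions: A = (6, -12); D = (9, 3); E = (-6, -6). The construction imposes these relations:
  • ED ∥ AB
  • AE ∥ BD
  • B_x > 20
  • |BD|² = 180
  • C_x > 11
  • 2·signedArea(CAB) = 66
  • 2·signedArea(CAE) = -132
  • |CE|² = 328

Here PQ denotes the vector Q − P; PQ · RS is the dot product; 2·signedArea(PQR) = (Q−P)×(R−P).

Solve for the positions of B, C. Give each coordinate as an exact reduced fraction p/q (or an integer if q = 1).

B = (21, -3)
C = (12, -4)

1. B_x = 21  [AE ∥ BD ∩ ED ∥ AB]
2. B_y = -3  [AE ∥ BD ∩ ED ∥ AB]
   → B = (21, -3)
3. C_x = 12  [2·signedArea(CAB) = 66 ∩ 2·signedArea(CAE) = -132]
4. C_y = -4  [2·signedArea(CAB) = 66 ∩ 2·signedArea(CAE) = -132]
   → C = (12, -4)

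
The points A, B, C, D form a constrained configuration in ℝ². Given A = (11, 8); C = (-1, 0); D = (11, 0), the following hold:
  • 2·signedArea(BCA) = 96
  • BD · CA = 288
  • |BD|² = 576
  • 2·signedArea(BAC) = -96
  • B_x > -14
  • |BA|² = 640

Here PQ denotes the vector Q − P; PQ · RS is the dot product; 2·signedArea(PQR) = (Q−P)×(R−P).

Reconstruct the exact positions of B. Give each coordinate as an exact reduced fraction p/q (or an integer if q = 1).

B = (-13, 0)

1. B_x = -13  [2·signedArea(BCA) = 96 ∩ BD · CA = 288]
2. B_y = 0  [2·signedArea(BCA) = 96 ∩ BD · CA = 288]
   → B = (-13, 0)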